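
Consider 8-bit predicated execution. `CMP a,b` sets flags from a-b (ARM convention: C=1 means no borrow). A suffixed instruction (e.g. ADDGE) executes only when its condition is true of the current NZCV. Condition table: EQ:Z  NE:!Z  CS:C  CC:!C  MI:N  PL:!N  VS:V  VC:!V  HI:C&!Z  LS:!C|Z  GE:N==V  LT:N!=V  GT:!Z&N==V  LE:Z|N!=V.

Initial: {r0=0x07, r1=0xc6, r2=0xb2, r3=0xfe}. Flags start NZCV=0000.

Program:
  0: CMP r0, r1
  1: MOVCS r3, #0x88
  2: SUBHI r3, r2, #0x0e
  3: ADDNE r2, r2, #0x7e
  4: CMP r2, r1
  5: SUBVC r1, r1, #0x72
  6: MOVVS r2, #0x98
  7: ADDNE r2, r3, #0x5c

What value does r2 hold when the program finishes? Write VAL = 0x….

0: ✓ CMP  NZCV=0000
1: · MOVCS
2: · SUBHI
3: ✓ ADDNE  r2←0x30
4: ✓ CMP  NZCV=0000
5: ✓ SUBVC  r1←0x54
6: · MOVVS
7: ✓ ADDNE  r2←0x5a

VAL = 0x5a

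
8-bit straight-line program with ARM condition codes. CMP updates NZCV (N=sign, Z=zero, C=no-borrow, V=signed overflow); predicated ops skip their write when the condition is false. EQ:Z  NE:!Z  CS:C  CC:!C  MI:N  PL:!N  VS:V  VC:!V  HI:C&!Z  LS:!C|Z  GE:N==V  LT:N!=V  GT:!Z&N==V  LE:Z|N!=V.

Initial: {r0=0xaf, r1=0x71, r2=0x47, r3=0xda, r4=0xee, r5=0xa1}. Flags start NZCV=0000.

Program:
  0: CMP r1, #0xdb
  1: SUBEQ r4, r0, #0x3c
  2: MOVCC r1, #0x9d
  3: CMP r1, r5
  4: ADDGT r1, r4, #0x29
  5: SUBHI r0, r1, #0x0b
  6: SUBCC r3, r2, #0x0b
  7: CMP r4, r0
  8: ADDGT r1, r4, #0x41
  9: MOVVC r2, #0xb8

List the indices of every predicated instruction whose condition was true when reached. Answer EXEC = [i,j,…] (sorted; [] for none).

EXEC = [2,6,8,9]

0: ✓ CMP  NZCV=1001
1: · SUBEQ
2: ✓ MOVCC  r1←0x9d
3: ✓ CMP  NZCV=1000
4: · ADDGT
5: · SUBHI
6: ✓ SUBCC  r3←0x3c
7: ✓ CMP  NZCV=0010
8: ✓ ADDGT  r1←0x2f
9: ✓ MOVVC  r2←0xb8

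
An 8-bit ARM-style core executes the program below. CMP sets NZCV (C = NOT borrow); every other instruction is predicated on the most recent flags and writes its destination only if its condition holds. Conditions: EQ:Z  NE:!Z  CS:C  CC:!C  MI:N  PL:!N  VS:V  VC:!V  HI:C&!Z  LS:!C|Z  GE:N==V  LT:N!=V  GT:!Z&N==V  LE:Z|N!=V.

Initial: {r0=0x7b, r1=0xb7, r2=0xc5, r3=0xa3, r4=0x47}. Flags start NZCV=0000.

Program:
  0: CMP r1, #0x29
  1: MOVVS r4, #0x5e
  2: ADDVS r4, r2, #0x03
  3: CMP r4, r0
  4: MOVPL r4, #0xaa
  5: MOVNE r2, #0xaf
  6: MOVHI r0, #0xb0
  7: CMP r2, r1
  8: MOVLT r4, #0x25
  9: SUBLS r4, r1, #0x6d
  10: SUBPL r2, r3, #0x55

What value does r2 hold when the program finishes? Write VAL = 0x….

VAL = 0xaf

0: ✓ CMP  NZCV=1010
1: · MOVVS
2: · ADDVS
3: ✓ CMP  NZCV=1000
4: · MOVPL
5: ✓ MOVNE  r2←0xaf
6: · MOVHI
7: ✓ CMP  NZCV=1000
8: ✓ MOVLT  r4←0x25
9: ✓ SUBLS  r4←0x4a
10: · SUBPL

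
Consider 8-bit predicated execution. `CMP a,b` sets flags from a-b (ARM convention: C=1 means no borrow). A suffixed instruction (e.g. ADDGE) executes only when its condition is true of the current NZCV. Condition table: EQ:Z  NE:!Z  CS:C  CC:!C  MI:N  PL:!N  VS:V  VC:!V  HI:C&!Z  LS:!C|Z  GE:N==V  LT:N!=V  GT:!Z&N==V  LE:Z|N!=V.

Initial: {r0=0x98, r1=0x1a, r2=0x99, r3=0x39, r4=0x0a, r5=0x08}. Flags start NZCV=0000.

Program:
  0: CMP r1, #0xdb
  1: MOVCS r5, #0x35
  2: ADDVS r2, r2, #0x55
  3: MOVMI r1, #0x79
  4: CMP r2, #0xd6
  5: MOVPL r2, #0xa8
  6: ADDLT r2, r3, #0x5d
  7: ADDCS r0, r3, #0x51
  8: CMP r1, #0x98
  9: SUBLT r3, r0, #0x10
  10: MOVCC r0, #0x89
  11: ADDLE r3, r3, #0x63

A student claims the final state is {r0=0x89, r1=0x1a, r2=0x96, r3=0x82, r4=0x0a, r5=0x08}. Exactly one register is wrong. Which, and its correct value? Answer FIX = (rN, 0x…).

[0] flags=0000 → (cmp)
[1] flags=0000 CS?F → skip
[2] flags=0000 VS?F → skip
[3] flags=0000 MI?F → skip
[4] flags=1000 → (cmp)
[5] flags=1000 PL?F → skip
[6] flags=1000 LT?T → r2=0x96
[7] flags=1000 CS?F → skip
[8] flags=1001 → (cmp)
[9] flags=1001 LT?F → skip
[10] flags=1001 CC?T → r0=0x89
[11] flags=1001 LE?F → skip

FIX = (r3, 0x39)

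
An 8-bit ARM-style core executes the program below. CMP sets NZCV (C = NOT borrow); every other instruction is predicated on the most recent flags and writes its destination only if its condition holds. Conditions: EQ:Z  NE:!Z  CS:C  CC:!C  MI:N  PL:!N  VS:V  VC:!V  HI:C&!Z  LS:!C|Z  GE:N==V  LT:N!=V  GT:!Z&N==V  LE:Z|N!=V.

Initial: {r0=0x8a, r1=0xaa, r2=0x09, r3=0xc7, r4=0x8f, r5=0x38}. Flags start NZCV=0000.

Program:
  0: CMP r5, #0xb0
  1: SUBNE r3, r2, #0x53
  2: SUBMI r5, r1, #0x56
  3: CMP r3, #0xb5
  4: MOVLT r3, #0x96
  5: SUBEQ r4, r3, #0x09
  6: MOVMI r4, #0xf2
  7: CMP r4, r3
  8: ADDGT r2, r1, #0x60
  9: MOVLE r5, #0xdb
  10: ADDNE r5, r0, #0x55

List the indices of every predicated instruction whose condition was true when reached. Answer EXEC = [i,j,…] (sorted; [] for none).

EXEC = [1,2,9,10]

0: ✓ CMP  NZCV=1001
1: ✓ SUBNE  r3←0xb6
2: ✓ SUBMI  r5←0x54
3: ✓ CMP  NZCV=0010
4: · MOVLT
5: · SUBEQ
6: · MOVMI
7: ✓ CMP  NZCV=1000
8: · ADDGT
9: ✓ MOVLE  r5←0xdb
10: ✓ ADDNE  r5←0xdf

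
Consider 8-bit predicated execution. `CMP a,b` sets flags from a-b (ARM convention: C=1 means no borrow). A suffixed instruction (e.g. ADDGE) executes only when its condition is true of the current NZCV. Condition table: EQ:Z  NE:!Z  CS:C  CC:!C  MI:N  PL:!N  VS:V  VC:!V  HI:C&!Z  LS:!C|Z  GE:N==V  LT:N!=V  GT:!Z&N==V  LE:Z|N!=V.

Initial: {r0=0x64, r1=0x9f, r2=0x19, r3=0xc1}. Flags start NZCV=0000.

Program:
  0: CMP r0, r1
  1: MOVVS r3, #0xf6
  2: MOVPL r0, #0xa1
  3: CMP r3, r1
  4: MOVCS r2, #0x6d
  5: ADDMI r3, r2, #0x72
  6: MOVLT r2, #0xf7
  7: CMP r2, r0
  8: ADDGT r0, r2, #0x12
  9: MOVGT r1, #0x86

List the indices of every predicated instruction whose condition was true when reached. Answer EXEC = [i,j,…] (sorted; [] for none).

[0] flags=1001 → (cmp)
[1] flags=1001 VS?T → r3=0xf6
[2] flags=1001 PL?F → skip
[3] flags=0010 → (cmp)
[4] flags=0010 CS?T → r2=0x6d
[5] flags=0010 MI?F → skip
[6] flags=0010 LT?F → skip
[7] flags=0010 → (cmp)
[8] flags=0010 GT?T → r0=0x7f
[9] flags=0010 GT?T → r1=0x86

EXEC = [1,4,8,9]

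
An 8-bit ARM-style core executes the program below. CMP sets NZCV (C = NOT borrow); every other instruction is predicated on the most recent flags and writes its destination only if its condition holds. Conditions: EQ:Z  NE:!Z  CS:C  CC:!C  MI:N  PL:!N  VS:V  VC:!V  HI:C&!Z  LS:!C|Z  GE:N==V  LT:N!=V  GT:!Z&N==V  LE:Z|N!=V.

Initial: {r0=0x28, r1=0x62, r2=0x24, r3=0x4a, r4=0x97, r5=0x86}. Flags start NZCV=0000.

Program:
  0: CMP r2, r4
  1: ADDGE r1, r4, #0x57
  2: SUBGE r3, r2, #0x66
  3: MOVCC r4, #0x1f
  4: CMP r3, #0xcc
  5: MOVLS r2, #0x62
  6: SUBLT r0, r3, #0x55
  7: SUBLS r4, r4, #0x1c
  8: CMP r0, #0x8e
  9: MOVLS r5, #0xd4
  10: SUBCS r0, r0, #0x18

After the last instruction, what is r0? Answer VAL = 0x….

0: ✓ CMP  NZCV=1001
1: ✓ ADDGE  r1←0xee
2: ✓ SUBGE  r3←0xbe
3: ✓ MOVCC  r4←0x1f
4: ✓ CMP  NZCV=1000
5: ✓ MOVLS  r2←0x62
6: ✓ SUBLT  r0←0x69
7: ✓ SUBLS  r4←0x03
8: ✓ CMP  NZCV=1001
9: ✓ MOVLS  r5←0xd4
10: · SUBCS

VAL = 0x69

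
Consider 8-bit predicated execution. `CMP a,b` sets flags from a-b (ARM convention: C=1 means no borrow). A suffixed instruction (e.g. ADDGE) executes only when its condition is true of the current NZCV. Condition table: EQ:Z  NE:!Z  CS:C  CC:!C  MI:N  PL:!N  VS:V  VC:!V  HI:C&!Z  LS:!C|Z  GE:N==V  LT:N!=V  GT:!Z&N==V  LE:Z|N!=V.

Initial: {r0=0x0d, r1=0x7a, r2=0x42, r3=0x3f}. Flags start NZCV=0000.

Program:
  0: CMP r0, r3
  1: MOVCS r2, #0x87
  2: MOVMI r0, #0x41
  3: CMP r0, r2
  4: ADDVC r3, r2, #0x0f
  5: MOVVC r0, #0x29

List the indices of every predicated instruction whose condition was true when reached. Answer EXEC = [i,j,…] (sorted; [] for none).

[0] flags=1000 → (cmp)
[1] flags=1000 CS?F → skip
[2] flags=1000 MI?T → r0=0x41
[3] flags=1000 → (cmp)
[4] flags=1000 VC?T → r3=0x51
[5] flags=1000 VC?T → r0=0x29

EXEC = [2,4,5]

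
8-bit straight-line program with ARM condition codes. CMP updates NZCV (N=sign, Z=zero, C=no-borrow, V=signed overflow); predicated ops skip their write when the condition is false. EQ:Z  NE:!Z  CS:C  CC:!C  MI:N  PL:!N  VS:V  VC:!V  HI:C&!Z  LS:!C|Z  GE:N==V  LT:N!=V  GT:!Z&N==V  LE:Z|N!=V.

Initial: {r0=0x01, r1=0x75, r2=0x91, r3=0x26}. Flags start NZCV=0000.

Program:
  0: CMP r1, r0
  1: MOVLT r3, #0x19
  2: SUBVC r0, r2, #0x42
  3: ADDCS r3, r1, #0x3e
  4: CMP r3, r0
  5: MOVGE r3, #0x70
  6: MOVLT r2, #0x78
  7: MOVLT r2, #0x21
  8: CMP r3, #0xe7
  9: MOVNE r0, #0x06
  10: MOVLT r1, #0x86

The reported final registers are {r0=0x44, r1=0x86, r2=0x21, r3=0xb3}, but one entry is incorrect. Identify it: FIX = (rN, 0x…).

[0] flags=0010 → (cmp)
[1] flags=0010 LT?F → skip
[2] flags=0010 VC?T → r0=0x4f
[3] flags=0010 CS?T → r3=0xb3
[4] flags=0011 → (cmp)
[5] flags=0011 GE?F → skip
[6] flags=0011 LT?T → r2=0x78
[7] flags=0011 LT?T → r2=0x21
[8] flags=1000 → (cmp)
[9] flags=1000 NE?T → r0=0x06
[10] flags=1000 LT?T → r1=0x86

FIX = (r0, 0x06)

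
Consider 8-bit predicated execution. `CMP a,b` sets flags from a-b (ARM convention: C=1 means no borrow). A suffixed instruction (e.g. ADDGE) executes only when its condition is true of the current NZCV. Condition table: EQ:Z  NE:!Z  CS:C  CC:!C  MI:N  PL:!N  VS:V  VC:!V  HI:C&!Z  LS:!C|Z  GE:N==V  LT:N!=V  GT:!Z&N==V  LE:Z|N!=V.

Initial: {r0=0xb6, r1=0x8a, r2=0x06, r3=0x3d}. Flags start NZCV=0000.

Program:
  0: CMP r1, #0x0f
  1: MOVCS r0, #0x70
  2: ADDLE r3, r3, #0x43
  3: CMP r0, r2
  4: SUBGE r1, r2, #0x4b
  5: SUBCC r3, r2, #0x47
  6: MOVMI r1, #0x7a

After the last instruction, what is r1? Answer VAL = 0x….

VAL = 0xbb

0: ✓ CMP  NZCV=0011
1: ✓ MOVCS  r0←0x70
2: ✓ ADDLE  r3←0x80
3: ✓ CMP  NZCV=0010
4: ✓ SUBGE  r1←0xbb
5: · SUBCC
6: · MOVMI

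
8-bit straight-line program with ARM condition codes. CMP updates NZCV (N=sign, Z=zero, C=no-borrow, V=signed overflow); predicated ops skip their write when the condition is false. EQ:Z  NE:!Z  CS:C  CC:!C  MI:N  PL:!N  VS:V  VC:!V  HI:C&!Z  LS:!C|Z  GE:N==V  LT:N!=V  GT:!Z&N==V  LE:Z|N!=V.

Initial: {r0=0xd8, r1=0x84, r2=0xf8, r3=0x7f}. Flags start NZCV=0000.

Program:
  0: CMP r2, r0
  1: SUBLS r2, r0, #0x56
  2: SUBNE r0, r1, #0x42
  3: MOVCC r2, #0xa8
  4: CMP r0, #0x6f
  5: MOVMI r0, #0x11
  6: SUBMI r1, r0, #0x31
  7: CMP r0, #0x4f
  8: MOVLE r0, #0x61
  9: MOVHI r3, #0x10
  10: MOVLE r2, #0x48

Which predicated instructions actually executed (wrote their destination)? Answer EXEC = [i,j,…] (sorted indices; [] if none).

[0] flags=0010 → (cmp)
[1] flags=0010 LS?F → skip
[2] flags=0010 NE?T → r0=0x42
[3] flags=0010 CC?F → skip
[4] flags=1000 → (cmp)
[5] flags=1000 MI?T → r0=0x11
[6] flags=1000 MI?T → r1=0xe0
[7] flags=1000 → (cmp)
[8] flags=1000 LE?T → r0=0x61
[9] flags=1000 HI?F → skip
[10] flags=1000 LE?T → r2=0x48

EXEC = [2,5,6,8,10]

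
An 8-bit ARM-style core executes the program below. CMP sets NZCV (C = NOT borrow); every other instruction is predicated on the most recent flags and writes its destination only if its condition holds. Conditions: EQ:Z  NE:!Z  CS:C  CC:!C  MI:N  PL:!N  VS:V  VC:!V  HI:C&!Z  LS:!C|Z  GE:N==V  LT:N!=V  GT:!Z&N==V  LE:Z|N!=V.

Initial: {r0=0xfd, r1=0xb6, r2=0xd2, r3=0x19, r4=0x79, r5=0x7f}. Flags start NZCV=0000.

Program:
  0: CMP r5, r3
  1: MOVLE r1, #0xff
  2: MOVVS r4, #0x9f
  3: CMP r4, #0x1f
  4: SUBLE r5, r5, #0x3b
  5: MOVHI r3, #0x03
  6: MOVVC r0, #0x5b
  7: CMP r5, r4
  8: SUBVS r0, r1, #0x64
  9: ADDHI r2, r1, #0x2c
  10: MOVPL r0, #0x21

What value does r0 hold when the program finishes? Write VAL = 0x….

[0] flags=0010 → (cmp)
[1] flags=0010 LE?F → skip
[2] flags=0010 VS?F → skip
[3] flags=0010 → (cmp)
[4] flags=0010 LE?F → skip
[5] flags=0010 HI?T → r3=0x03
[6] flags=0010 VC?T → r0=0x5b
[7] flags=0010 → (cmp)
[8] flags=0010 VS?F → skip
[9] flags=0010 HI?T → r2=0xe2
[10] flags=0010 PL?T → r0=0x21

VAL = 0x21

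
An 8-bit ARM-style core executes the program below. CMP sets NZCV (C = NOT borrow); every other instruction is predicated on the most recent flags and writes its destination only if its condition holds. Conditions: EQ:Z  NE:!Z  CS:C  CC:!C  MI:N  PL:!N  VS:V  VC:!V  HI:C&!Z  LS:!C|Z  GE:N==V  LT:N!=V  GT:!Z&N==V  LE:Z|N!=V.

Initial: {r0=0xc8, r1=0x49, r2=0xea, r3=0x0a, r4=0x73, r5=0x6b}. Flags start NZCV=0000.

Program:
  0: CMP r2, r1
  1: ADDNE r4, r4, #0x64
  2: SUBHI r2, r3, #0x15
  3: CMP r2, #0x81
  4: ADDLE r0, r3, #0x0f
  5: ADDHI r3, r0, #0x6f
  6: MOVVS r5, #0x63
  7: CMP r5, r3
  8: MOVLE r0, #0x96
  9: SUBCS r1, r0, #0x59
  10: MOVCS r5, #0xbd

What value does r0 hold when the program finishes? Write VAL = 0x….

0: ✓ CMP  NZCV=1010
1: ✓ ADDNE  r4←0xd7
2: ✓ SUBHI  r2←0xf5
3: ✓ CMP  NZCV=0010
4: · ADDLE
5: ✓ ADDHI  r3←0x37
6: · MOVVS
7: ✓ CMP  NZCV=0010
8: · MOVLE
9: ✓ SUBCS  r1←0x6f
10: ✓ MOVCS  r5←0xbd

VAL = 0xc8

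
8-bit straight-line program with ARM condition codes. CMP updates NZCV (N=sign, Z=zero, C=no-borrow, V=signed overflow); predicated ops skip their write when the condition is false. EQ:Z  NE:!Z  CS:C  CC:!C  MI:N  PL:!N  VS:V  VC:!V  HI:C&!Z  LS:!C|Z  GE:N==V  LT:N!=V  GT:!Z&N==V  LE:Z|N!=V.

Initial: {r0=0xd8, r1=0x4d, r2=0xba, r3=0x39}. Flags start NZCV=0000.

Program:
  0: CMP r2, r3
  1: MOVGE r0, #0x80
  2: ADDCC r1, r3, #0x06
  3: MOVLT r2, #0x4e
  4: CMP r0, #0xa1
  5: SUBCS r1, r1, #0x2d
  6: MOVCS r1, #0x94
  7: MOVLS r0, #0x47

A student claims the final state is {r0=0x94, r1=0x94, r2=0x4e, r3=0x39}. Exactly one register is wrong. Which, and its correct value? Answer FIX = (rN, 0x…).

[0] flags=1010 → (cmp)
[1] flags=1010 GE?F → skip
[2] flags=1010 CC?F → skip
[3] flags=1010 LT?T → r2=0x4e
[4] flags=0010 → (cmp)
[5] flags=0010 CS?T → r1=0x20
[6] flags=0010 CS?T → r1=0x94
[7] flags=0010 LS?F → skip

FIX = (r0, 0xd8)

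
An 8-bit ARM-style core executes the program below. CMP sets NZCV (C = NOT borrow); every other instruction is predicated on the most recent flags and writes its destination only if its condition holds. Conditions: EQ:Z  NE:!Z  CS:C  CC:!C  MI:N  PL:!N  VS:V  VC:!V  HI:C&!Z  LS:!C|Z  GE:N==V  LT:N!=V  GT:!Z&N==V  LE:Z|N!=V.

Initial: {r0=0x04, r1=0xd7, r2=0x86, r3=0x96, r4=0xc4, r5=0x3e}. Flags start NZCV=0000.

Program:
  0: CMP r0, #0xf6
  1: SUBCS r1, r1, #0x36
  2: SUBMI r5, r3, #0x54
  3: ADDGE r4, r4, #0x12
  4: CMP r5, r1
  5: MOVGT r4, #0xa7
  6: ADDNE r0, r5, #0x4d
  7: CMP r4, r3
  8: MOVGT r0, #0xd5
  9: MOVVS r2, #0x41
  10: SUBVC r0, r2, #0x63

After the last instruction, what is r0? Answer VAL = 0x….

VAL = 0x23

0: ✓ CMP  NZCV=0000
1: · SUBCS
2: · SUBMI
3: ✓ ADDGE  r4←0xd6
4: ✓ CMP  NZCV=0000
5: ✓ MOVGT  r4←0xa7
6: ✓ ADDNE  r0←0x8b
7: ✓ CMP  NZCV=0010
8: ✓ MOVGT  r0←0xd5
9: · MOVVS
10: ✓ SUBVC  r0←0x23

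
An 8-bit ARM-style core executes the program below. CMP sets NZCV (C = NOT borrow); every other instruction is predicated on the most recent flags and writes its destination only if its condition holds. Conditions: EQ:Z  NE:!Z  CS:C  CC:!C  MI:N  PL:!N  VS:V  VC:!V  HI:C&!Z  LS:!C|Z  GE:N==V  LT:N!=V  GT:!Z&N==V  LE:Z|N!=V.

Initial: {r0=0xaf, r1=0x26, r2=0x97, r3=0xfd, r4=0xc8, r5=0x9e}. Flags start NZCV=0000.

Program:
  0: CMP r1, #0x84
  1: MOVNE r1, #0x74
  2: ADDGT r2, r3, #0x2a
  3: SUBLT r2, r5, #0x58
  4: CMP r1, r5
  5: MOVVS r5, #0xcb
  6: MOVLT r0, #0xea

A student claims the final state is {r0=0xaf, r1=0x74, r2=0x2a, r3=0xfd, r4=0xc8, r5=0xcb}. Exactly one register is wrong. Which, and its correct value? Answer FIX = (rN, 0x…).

FIX = (r2, 0x27)

[0] flags=1001 → (cmp)
[1] flags=1001 NE?T → r1=0x74
[2] flags=1001 GT?T → r2=0x27
[3] flags=1001 LT?F → skip
[4] flags=1001 → (cmp)
[5] flags=1001 VS?T → r5=0xcb
[6] flags=1001 LT?F → skip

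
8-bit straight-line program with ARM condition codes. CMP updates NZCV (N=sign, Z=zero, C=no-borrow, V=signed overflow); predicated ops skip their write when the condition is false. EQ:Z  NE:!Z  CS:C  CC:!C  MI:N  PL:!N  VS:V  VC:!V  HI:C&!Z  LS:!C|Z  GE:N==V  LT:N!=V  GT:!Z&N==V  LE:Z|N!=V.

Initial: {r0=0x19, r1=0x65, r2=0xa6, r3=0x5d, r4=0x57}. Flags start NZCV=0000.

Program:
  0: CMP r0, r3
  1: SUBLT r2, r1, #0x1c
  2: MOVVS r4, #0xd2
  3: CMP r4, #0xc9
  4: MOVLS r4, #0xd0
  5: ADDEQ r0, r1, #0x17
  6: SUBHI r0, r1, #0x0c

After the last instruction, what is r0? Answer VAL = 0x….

VAL = 0x19

[0] flags=1000 → (cmp)
[1] flags=1000 LT?T → r2=0x49
[2] flags=1000 VS?F → skip
[3] flags=1001 → (cmp)
[4] flags=1001 LS?T → r4=0xd0
[5] flags=1001 EQ?F → skip
[6] flags=1001 HI?F → skip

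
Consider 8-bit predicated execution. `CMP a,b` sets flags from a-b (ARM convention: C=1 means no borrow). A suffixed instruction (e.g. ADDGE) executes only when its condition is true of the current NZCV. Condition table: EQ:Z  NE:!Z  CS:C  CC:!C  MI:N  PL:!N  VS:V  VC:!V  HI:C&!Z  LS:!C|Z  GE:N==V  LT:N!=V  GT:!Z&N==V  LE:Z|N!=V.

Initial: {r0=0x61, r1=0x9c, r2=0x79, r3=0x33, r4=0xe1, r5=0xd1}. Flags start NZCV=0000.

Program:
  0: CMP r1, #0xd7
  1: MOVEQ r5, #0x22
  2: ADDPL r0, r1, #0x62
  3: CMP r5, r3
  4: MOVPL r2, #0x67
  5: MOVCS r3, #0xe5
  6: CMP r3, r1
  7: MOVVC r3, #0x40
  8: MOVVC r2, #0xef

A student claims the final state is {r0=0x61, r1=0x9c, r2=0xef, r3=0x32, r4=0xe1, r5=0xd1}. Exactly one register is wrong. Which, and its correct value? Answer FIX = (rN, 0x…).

[0] flags=1000 → (cmp)
[1] flags=1000 EQ?F → skip
[2] flags=1000 PL?F → skip
[3] flags=1010 → (cmp)
[4] flags=1010 PL?F → skip
[5] flags=1010 CS?T → r3=0xe5
[6] flags=0010 → (cmp)
[7] flags=0010 VC?T → r3=0x40
[8] flags=0010 VC?T → r2=0xef

FIX = (r3, 0x40)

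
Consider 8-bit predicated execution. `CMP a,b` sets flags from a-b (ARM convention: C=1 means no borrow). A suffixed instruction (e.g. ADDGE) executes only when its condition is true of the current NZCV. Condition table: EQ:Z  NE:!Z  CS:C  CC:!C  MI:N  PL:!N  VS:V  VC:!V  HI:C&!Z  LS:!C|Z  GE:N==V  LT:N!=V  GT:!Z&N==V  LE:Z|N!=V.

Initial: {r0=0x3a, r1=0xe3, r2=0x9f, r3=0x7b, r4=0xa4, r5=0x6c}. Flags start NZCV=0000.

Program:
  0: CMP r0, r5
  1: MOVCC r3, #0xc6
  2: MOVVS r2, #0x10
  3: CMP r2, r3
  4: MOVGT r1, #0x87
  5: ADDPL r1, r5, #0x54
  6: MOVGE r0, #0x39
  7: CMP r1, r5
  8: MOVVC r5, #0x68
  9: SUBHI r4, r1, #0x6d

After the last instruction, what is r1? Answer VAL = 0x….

[0] flags=1000 → (cmp)
[1] flags=1000 CC?T → r3=0xc6
[2] flags=1000 VS?F → skip
[3] flags=1000 → (cmp)
[4] flags=1000 GT?F → skip
[5] flags=1000 PL?F → skip
[6] flags=1000 GE?F → skip
[7] flags=0011 → (cmp)
[8] flags=0011 VC?F → skip
[9] flags=0011 HI?T → r4=0x76

VAL = 0xe3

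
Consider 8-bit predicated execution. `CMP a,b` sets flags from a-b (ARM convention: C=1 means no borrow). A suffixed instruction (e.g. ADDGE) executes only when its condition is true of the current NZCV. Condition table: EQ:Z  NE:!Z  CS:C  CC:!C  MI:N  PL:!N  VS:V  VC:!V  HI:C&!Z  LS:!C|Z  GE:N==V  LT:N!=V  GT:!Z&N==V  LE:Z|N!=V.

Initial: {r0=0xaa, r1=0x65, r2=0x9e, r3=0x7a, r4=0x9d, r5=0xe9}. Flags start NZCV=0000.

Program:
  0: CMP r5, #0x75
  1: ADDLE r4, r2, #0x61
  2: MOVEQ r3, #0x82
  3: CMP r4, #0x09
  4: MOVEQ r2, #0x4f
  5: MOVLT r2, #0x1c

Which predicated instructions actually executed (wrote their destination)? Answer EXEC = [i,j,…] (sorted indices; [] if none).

[0] flags=0011 → (cmp)
[1] flags=0011 LE?T → r4=0xff
[2] flags=0011 EQ?F → skip
[3] flags=1010 → (cmp)
[4] flags=1010 EQ?F → skip
[5] flags=1010 LT?T → r2=0x1c

EXEC = [1,5]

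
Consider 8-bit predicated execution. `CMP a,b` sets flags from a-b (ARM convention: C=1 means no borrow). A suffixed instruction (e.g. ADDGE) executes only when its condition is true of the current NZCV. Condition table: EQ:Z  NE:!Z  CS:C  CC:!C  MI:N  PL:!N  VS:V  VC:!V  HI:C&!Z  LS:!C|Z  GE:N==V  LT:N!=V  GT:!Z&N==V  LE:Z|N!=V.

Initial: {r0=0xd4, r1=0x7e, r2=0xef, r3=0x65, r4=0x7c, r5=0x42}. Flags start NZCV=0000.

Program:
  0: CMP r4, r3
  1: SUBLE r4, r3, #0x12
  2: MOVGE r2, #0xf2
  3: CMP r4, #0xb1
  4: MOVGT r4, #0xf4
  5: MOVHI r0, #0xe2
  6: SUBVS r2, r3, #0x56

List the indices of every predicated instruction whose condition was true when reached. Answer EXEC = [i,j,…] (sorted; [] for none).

0: ✓ CMP  NZCV=0010
1: · SUBLE
2: ✓ MOVGE  r2←0xf2
3: ✓ CMP  NZCV=1001
4: ✓ MOVGT  r4←0xf4
5: · MOVHI
6: ✓ SUBVS  r2←0x0f

EXEC = [2,4,6]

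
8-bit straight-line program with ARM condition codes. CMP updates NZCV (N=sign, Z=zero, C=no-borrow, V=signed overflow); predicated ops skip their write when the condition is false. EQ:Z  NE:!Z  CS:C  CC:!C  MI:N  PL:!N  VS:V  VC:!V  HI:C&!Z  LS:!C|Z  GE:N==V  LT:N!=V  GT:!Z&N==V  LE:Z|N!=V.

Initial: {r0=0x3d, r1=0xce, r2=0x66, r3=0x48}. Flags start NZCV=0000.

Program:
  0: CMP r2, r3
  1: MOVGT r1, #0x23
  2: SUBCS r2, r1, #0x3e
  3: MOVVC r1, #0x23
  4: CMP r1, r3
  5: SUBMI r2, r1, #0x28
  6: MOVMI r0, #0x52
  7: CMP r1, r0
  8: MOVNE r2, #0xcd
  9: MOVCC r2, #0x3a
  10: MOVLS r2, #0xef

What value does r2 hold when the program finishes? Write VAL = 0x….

VAL = 0xef

0: ✓ CMP  NZCV=0010
1: ✓ MOVGT  r1←0x23
2: ✓ SUBCS  r2←0xe5
3: ✓ MOVVC  r1←0x23
4: ✓ CMP  NZCV=1000
5: ✓ SUBMI  r2←0xfb
6: ✓ MOVMI  r0←0x52
7: ✓ CMP  NZCV=1000
8: ✓ MOVNE  r2←0xcd
9: ✓ MOVCC  r2←0x3a
10: ✓ MOVLS  r2←0xef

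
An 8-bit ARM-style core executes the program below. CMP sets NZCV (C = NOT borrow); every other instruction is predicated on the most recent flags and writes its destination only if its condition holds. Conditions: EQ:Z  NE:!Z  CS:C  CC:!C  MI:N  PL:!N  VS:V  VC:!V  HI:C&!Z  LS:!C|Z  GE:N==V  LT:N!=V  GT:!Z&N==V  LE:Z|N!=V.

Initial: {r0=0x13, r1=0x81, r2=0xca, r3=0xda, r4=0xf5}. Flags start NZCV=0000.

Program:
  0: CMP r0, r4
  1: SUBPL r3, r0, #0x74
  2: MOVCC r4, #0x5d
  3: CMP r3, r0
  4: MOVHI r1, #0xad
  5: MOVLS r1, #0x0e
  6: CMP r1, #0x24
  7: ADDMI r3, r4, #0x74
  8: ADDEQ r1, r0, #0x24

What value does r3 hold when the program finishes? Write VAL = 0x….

VAL = 0xd1

0: ✓ CMP  NZCV=0000
1: ✓ SUBPL  r3←0x9f
2: ✓ MOVCC  r4←0x5d
3: ✓ CMP  NZCV=1010
4: ✓ MOVHI  r1←0xad
5: · MOVLS
6: ✓ CMP  NZCV=1010
7: ✓ ADDMI  r3←0xd1
8: · ADDEQ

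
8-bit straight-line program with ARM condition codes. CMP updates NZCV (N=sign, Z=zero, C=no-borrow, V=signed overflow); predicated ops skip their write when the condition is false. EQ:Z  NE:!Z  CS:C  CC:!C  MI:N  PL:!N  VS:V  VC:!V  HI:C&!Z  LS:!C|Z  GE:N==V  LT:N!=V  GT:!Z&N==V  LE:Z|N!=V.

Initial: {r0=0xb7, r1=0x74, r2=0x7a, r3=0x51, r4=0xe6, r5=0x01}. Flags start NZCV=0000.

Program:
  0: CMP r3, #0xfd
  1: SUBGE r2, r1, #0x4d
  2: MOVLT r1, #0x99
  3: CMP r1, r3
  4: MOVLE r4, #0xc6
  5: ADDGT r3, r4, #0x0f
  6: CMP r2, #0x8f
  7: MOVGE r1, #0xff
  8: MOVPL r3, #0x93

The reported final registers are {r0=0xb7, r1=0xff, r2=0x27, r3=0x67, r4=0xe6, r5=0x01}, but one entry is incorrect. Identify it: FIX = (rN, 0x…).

FIX = (r3, 0xf5)

0: ✓ CMP  NZCV=0000
1: ✓ SUBGE  r2←0x27
2: · MOVLT
3: ✓ CMP  NZCV=0010
4: · MOVLE
5: ✓ ADDGT  r3←0xf5
6: ✓ CMP  NZCV=1001
7: ✓ MOVGE  r1←0xff
8: · MOVPL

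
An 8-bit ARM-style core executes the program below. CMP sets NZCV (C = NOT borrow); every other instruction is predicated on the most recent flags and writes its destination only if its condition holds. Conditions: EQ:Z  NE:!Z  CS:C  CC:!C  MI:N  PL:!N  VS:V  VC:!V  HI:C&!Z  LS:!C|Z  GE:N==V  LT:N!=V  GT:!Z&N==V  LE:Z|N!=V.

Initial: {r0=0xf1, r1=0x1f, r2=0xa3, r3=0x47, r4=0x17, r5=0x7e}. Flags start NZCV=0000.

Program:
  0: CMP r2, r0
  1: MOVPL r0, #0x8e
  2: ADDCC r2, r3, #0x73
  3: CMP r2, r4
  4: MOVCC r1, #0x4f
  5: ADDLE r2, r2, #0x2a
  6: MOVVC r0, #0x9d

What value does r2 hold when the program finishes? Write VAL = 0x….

0: ✓ CMP  NZCV=1000
1: · MOVPL
2: ✓ ADDCC  r2←0xba
3: ✓ CMP  NZCV=1010
4: · MOVCC
5: ✓ ADDLE  r2←0xe4
6: ✓ MOVVC  r0←0x9d

VAL = 0xe4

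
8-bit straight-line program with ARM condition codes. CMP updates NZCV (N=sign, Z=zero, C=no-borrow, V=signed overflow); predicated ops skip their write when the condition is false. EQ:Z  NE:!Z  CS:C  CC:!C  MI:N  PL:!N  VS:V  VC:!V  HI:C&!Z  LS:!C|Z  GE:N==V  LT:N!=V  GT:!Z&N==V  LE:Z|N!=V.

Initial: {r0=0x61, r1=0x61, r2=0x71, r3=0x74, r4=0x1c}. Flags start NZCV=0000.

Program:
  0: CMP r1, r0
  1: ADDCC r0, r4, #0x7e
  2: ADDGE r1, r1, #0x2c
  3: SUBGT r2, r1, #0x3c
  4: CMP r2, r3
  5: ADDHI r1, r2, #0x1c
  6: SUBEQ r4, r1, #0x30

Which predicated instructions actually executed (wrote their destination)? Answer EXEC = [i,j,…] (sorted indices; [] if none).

EXEC = [2]

[0] flags=0110 → (cmp)
[1] flags=0110 CC?F → skip
[2] flags=0110 GE?T → r1=0x8d
[3] flags=0110 GT?F → skip
[4] flags=1000 → (cmp)
[5] flags=1000 HI?F → skip
[6] flags=1000 EQ?F → skip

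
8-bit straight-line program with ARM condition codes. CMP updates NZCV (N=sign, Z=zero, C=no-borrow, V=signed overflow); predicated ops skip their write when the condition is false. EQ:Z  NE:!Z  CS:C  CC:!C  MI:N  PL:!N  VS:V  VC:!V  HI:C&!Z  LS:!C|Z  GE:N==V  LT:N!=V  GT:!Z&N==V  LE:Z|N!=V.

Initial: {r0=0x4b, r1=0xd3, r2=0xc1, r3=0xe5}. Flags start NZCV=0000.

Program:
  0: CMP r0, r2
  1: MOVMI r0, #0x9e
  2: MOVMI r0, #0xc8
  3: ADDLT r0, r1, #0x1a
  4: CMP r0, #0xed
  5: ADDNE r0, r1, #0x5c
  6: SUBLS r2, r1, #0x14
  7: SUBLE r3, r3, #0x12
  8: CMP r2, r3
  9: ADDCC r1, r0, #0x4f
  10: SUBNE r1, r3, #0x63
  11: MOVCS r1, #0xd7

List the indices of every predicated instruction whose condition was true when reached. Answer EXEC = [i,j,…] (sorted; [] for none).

[0] flags=1001 → (cmp)
[1] flags=1001 MI?T → r0=0x9e
[2] flags=1001 MI?T → r0=0xc8
[3] flags=1001 LT?F → skip
[4] flags=1000 → (cmp)
[5] flags=1000 NE?T → r0=0x2f
[6] flags=1000 LS?T → r2=0xbf
[7] flags=1000 LE?T → r3=0xd3
[8] flags=1000 → (cmp)
[9] flags=1000 CC?T → r1=0x7e
[10] flags=1000 NE?T → r1=0x70
[11] flags=1000 CS?F → skip

EXEC = [1,2,5,6,7,9,10]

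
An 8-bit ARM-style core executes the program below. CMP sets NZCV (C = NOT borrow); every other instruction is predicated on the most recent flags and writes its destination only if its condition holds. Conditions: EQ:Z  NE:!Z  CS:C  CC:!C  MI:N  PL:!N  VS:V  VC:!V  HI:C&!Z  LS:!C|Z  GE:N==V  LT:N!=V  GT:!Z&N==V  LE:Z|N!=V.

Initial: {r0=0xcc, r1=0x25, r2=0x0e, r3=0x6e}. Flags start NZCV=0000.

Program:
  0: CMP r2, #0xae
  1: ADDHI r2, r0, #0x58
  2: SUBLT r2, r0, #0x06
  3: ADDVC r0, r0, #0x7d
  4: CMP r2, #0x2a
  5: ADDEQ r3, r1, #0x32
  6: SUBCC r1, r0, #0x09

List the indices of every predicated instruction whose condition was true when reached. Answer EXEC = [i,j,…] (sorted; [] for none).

EXEC = [3,6]

0: ✓ CMP  NZCV=0000
1: · ADDHI
2: · SUBLT
3: ✓ ADDVC  r0←0x49
4: ✓ CMP  NZCV=1000
5: · ADDEQ
6: ✓ SUBCC  r1←0x40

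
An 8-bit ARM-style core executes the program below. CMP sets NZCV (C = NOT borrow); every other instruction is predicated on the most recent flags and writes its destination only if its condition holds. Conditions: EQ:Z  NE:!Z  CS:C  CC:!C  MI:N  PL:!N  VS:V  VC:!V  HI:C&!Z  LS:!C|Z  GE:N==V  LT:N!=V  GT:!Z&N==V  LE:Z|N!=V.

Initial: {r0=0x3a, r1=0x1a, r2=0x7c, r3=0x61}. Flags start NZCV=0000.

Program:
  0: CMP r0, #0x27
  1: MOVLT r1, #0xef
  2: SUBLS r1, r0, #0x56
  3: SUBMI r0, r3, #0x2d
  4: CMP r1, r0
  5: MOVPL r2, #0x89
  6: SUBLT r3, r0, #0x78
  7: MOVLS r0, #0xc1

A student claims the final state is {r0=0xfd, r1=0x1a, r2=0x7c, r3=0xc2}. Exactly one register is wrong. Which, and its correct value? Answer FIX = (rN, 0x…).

[0] flags=0010 → (cmp)
[1] flags=0010 LT?F → skip
[2] flags=0010 LS?F → skip
[3] flags=0010 MI?F → skip
[4] flags=1000 → (cmp)
[5] flags=1000 PL?F → skip
[6] flags=1000 LT?T → r3=0xc2
[7] flags=1000 LS?T → r0=0xc1

FIX = (r0, 0xc1)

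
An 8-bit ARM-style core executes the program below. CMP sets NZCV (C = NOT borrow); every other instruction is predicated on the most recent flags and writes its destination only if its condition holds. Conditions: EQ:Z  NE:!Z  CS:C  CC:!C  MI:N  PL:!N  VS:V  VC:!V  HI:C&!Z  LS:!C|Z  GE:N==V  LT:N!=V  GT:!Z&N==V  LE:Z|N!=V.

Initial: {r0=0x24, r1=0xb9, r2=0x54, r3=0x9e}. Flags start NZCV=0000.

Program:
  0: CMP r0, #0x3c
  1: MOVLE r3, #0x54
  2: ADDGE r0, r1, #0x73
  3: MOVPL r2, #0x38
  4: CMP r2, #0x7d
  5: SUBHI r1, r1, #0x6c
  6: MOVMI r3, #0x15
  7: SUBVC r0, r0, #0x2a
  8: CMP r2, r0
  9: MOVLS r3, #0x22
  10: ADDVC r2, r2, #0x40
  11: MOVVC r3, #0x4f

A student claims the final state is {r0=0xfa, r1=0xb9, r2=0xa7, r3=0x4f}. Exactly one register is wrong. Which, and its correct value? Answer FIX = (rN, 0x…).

[0] flags=1000 → (cmp)
[1] flags=1000 LE?T → r3=0x54
[2] flags=1000 GE?F → skip
[3] flags=1000 PL?F → skip
[4] flags=1000 → (cmp)
[5] flags=1000 HI?F → skip
[6] flags=1000 MI?T → r3=0x15
[7] flags=1000 VC?T → r0=0xfa
[8] flags=0000 → (cmp)
[9] flags=0000 LS?T → r3=0x22
[10] flags=0000 VC?T → r2=0x94
[11] flags=0000 VC?T → r3=0x4f

FIX = (r2, 0x94)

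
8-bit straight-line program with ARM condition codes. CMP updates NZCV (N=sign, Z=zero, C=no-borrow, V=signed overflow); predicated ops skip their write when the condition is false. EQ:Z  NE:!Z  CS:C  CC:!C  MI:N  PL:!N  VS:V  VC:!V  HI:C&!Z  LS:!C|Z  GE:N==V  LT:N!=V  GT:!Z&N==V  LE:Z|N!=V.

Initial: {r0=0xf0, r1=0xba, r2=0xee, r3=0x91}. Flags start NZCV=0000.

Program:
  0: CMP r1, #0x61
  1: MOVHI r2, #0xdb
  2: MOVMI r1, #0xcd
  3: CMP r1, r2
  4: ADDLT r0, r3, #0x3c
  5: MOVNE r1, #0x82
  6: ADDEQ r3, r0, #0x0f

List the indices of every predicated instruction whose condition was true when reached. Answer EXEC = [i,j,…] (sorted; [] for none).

[0] flags=0011 → (cmp)
[1] flags=0011 HI?T → r2=0xdb
[2] flags=0011 MI?F → skip
[3] flags=1000 → (cmp)
[4] flags=1000 LT?T → r0=0xcd
[5] flags=1000 NE?T → r1=0x82
[6] flags=1000 EQ?F → skip

EXEC = [1,4,5]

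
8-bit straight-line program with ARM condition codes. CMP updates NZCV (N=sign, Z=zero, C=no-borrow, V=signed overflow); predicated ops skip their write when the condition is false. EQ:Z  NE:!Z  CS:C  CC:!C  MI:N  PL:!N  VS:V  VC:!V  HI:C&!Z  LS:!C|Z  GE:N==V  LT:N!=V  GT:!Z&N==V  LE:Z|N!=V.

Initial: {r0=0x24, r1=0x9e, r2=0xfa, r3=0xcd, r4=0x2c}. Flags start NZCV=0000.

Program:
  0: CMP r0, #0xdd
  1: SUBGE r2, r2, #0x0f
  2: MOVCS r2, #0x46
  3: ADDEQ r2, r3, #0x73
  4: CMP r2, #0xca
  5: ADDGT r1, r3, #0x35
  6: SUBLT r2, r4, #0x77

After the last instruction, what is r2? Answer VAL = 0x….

VAL = 0xeb

[0] flags=0000 → (cmp)
[1] flags=0000 GE?T → r2=0xeb
[2] flags=0000 CS?F → skip
[3] flags=0000 EQ?F → skip
[4] flags=0010 → (cmp)
[5] flags=0010 GT?T → r1=0x02
[6] flags=0010 LT?F → skip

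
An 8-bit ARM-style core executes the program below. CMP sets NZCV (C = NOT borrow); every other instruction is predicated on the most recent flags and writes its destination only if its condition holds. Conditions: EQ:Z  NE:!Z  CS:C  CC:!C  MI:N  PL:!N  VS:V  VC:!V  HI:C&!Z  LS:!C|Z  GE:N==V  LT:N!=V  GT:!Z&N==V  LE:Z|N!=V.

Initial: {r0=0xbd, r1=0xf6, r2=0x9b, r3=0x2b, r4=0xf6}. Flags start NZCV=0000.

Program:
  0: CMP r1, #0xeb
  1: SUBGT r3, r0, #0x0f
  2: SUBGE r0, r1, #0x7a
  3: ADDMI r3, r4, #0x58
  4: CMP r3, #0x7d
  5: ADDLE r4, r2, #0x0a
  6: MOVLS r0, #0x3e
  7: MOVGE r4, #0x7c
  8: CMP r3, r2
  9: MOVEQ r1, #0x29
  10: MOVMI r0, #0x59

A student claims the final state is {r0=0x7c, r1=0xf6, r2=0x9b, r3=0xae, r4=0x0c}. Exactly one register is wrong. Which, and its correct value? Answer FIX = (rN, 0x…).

0: ✓ CMP  NZCV=0010
1: ✓ SUBGT  r3←0xae
2: ✓ SUBGE  r0←0x7c
3: · ADDMI
4: ✓ CMP  NZCV=0011
5: ✓ ADDLE  r4←0xa5
6: · MOVLS
7: · MOVGE
8: ✓ CMP  NZCV=0010
9: · MOVEQ
10: · MOVMI

FIX = (r4, 0xa5)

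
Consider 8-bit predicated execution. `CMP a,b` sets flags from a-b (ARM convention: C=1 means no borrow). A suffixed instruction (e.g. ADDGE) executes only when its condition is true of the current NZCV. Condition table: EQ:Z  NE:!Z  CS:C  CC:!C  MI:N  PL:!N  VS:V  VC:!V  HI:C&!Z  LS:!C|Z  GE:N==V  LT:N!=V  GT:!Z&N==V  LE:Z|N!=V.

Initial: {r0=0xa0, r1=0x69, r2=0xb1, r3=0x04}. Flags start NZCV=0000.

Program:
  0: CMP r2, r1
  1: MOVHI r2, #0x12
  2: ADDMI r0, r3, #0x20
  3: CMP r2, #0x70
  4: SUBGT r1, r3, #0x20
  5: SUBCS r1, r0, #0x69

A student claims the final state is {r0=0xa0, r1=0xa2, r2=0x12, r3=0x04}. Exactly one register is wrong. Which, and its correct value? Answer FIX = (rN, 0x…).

0: ✓ CMP  NZCV=0011
1: ✓ MOVHI  r2←0x12
2: · ADDMI
3: ✓ CMP  NZCV=1000
4: · SUBGT
5: · SUBCS

FIX = (r1, 0x69)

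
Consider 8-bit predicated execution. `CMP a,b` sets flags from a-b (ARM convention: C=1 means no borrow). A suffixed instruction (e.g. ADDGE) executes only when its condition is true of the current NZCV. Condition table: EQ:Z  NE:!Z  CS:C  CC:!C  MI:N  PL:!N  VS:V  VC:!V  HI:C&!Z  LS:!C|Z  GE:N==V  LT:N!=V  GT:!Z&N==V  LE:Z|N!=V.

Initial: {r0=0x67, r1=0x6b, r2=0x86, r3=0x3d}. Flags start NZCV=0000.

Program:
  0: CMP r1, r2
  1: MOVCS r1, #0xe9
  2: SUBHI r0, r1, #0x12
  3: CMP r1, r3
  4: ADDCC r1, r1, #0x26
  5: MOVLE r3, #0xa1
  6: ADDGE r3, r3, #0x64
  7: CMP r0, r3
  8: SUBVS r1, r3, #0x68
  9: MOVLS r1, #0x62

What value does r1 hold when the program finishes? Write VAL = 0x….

[0] flags=1001 → (cmp)
[1] flags=1001 CS?F → skip
[2] flags=1001 HI?F → skip
[3] flags=0010 → (cmp)
[4] flags=0010 CC?F → skip
[5] flags=0010 LE?F → skip
[6] flags=0010 GE?T → r3=0xa1
[7] flags=1001 → (cmp)
[8] flags=1001 VS?T → r1=0x39
[9] flags=1001 LS?T → r1=0x62

VAL = 0x62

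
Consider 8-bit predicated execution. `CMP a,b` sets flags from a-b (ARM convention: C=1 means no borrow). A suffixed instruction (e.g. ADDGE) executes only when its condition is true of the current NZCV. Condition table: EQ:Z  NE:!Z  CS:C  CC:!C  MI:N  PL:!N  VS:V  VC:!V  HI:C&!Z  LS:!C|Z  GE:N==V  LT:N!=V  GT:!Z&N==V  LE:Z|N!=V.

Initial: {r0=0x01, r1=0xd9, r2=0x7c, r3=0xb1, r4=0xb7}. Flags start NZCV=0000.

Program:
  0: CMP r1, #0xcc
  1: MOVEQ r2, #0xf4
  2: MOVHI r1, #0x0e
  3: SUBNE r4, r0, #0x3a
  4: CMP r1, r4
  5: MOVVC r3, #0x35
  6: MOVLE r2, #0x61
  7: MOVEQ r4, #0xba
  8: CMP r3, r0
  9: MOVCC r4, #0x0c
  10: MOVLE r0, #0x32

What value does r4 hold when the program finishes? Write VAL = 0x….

VAL = 0xc7

0: ✓ CMP  NZCV=0010
1: · MOVEQ
2: ✓ MOVHI  r1←0x0e
3: ✓ SUBNE  r4←0xc7
4: ✓ CMP  NZCV=0000
5: ✓ MOVVC  r3←0x35
6: · MOVLE
7: · MOVEQ
8: ✓ CMP  NZCV=0010
9: · MOVCC
10: · MOVLE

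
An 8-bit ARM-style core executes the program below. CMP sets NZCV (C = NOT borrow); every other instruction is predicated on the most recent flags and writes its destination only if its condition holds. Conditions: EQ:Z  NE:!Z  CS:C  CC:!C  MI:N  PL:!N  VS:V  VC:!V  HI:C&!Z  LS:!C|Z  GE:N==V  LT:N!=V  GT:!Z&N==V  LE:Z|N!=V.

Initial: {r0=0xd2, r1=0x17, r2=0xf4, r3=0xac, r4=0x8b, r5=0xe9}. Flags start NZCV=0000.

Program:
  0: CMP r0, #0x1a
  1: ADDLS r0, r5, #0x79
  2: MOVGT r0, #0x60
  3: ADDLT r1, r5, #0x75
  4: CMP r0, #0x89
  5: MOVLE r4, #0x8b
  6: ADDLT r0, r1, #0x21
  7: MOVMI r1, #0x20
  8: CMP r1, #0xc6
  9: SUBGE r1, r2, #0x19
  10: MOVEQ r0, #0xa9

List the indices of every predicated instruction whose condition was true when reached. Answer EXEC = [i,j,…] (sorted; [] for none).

EXEC = [3,9]

[0] flags=1010 → (cmp)
[1] flags=1010 LS?F → skip
[2] flags=1010 GT?F → skip
[3] flags=1010 LT?T → r1=0x5e
[4] flags=0010 → (cmp)
[5] flags=0010 LE?F → skip
[6] flags=0010 LT?F → skip
[7] flags=0010 MI?F → skip
[8] flags=1001 → (cmp)
[9] flags=1001 GE?T → r1=0xdb
[10] flags=1001 EQ?F → skip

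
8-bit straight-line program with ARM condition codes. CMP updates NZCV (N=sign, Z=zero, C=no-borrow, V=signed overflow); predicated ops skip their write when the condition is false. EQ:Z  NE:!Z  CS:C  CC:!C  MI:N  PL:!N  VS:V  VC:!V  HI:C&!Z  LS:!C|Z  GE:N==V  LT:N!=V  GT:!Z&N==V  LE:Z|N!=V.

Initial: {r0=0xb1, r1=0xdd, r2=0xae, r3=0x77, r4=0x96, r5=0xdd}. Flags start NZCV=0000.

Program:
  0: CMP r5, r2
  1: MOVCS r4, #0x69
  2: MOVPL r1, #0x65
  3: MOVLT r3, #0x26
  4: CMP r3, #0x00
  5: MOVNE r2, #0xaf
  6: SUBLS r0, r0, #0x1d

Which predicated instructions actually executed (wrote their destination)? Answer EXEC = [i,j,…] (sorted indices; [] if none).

EXEC = [1,2,5]

0: ✓ CMP  NZCV=0010
1: ✓ MOVCS  r4←0x69
2: ✓ MOVPL  r1←0x65
3: · MOVLT
4: ✓ CMP  NZCV=0010
5: ✓ MOVNE  r2←0xaf
6: · SUBLS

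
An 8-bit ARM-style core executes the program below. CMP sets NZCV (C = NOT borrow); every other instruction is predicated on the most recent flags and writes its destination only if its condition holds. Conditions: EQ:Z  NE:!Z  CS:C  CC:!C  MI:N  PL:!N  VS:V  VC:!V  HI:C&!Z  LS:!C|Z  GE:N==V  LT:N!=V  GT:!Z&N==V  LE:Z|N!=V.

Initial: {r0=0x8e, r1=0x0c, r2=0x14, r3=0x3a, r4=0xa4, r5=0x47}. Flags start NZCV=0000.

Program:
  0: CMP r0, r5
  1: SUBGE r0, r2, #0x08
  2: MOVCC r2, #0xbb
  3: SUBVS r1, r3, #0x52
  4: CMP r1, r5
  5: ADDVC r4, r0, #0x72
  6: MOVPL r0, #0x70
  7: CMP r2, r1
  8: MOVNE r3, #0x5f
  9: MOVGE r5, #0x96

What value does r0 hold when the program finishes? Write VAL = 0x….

0: ✓ CMP  NZCV=0011
1: · SUBGE
2: · MOVCC
3: ✓ SUBVS  r1←0xe8
4: ✓ CMP  NZCV=1010
5: ✓ ADDVC  r4←0x00
6: · MOVPL
7: ✓ CMP  NZCV=0000
8: ✓ MOVNE  r3←0x5f
9: ✓ MOVGE  r5←0x96

VAL = 0x8e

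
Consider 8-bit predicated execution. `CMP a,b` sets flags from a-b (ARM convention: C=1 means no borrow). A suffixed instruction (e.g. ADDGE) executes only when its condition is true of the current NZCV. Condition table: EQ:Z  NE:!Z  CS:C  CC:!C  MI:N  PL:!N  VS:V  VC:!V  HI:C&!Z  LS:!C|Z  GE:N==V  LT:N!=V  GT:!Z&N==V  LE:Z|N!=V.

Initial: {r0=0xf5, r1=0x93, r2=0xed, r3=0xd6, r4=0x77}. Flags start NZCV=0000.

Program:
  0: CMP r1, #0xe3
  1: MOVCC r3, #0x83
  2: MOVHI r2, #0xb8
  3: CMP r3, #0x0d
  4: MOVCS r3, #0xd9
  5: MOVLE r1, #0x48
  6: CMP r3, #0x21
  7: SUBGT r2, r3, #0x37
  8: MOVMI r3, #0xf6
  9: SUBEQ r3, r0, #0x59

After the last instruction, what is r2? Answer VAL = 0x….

VAL = 0xed

0: ✓ CMP  NZCV=1000
1: ✓ MOVCC  r3←0x83
2: · MOVHI
3: ✓ CMP  NZCV=0011
4: ✓ MOVCS  r3←0xd9
5: ✓ MOVLE  r1←0x48
6: ✓ CMP  NZCV=1010
7: · SUBGT
8: ✓ MOVMI  r3←0xf6
9: · SUBEQ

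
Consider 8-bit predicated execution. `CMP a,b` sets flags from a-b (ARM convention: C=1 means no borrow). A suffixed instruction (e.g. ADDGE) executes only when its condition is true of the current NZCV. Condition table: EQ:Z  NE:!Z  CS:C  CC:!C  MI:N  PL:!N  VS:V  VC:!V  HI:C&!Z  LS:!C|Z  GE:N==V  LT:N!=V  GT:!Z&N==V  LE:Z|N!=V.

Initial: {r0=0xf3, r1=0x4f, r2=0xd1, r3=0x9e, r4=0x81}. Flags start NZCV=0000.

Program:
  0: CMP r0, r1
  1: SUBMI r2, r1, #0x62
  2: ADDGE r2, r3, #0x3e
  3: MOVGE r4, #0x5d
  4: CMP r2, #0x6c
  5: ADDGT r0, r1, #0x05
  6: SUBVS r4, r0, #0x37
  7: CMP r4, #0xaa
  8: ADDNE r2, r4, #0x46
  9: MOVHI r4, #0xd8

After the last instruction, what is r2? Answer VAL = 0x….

VAL = 0xc7

[0] flags=1010 → (cmp)
[1] flags=1010 MI?T → r2=0xed
[2] flags=1010 GE?F → skip
[3] flags=1010 GE?F → skip
[4] flags=1010 → (cmp)
[5] flags=1010 GT?F → skip
[6] flags=1010 VS?F → skip
[7] flags=1000 → (cmp)
[8] flags=1000 NE?T → r2=0xc7
[9] flags=1000 HI?F → skip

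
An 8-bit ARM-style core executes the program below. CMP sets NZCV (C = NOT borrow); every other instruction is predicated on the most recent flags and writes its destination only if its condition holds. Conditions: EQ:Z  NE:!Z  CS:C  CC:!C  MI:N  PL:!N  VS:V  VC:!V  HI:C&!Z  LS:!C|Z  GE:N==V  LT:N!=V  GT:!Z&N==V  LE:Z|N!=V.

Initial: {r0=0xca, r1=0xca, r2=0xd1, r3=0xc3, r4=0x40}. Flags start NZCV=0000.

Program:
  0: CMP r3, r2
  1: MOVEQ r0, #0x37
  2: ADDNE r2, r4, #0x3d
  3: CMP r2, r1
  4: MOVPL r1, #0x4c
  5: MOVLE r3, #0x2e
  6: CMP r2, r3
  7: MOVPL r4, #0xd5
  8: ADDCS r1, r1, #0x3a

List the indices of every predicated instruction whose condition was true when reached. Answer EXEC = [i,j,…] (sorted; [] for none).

EXEC = [2]

[0] flags=1000 → (cmp)
[1] flags=1000 EQ?F → skip
[2] flags=1000 NE?T → r2=0x7d
[3] flags=1001 → (cmp)
[4] flags=1001 PL?F → skip
[5] flags=1001 LE?F → skip
[6] flags=1001 → (cmp)
[7] flags=1001 PL?F → skip
[8] flags=1001 CS?F → skip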